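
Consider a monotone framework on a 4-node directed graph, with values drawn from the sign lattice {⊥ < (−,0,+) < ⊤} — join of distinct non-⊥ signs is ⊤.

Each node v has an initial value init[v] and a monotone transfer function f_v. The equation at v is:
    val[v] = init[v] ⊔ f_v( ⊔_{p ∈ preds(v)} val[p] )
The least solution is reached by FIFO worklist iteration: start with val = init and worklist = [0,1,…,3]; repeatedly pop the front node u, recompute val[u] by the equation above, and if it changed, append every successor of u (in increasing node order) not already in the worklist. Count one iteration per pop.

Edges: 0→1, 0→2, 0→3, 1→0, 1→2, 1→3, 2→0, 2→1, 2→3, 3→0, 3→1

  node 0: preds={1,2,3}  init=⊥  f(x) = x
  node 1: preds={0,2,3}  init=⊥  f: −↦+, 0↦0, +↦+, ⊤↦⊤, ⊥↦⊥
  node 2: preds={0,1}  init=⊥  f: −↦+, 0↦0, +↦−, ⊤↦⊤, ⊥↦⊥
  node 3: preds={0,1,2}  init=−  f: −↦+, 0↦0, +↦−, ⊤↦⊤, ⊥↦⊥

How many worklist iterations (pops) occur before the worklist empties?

9

Worklist (9 pops):
  #1 pop 0: in=− → − (was ⊥); enqueue []
  #2 pop 1: in=− → + (was ⊥); enqueue [0]
  #3 pop 2: in=⊤ → ⊤ (was ⊥); enqueue [1]
  #4 pop 3: in=⊤ → ⊤ (was −); enqueue []
  #5 pop 0: in=⊤ → ⊤ (was −); enqueue [2,3]
  #6 pop 1: in=⊤ → ⊤ (was +); enqueue [0]
  #7 pop 2: in=⊤ → ⊤ (no change)
  #8 pop 3: in=⊤ → ⊤ (no change)
  #9 pop 0: in=⊤ → ⊤ (no change)

Fixpoint:
  val[0] = ⊤
  val[1] = ⊤
  val[2] = ⊤
  val[3] = ⊤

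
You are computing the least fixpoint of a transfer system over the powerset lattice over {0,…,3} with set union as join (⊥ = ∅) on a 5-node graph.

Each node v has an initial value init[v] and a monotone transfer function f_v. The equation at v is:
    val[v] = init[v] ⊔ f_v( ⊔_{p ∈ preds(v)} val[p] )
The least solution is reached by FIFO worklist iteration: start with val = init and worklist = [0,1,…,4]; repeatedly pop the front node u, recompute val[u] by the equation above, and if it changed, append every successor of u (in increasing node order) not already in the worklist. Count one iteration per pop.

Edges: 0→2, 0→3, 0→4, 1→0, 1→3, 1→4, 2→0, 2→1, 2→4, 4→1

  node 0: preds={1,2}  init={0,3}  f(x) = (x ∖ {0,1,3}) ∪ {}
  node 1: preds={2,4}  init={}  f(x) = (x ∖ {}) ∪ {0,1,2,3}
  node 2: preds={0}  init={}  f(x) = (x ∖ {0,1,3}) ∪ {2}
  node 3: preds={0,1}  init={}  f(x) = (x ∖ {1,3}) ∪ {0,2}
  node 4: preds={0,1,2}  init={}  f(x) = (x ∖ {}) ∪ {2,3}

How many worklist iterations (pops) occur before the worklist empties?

Iteration log — 10 steps:
  step 1. node 0  ⊔preds={}  new={0,3}  stable
  step 2. node 1  ⊔preds={}  new={0,1,2,3}  old={}  +wl: 0
  step 3. node 2  ⊔preds={0,3}  new={2}  old={}  +wl: 1
  step 4. node 3  ⊔preds={0,1,2,3}  new={0,2}  old={}  +wl: 
  step 5. node 4  ⊔preds={0,1,2,3}  new={0,1,2,3}  old={}  +wl: 
  step 6. node 0  ⊔preds={0,1,2,3}  new={0,2,3}  old={0,3}  +wl: 2,3,4
  step 7. node 1  ⊔preds={0,1,2,3}  new={0,1,2,3}  stable
  step 8. node 2  ⊔preds={0,2,3}  new={2}  stable
  step 9. node 3  ⊔preds={0,1,2,3}  new={0,2}  stable
  step 10. node 4  ⊔preds={0,1,2,3}  new={0,1,2,3}  stable

Least fixpoint reached:
  node 0: {0,2,3}
  node 1: {0,1,2,3}
  node 2: {2}
  node 3: {0,2}
  node 4: {0,1,2,3}

10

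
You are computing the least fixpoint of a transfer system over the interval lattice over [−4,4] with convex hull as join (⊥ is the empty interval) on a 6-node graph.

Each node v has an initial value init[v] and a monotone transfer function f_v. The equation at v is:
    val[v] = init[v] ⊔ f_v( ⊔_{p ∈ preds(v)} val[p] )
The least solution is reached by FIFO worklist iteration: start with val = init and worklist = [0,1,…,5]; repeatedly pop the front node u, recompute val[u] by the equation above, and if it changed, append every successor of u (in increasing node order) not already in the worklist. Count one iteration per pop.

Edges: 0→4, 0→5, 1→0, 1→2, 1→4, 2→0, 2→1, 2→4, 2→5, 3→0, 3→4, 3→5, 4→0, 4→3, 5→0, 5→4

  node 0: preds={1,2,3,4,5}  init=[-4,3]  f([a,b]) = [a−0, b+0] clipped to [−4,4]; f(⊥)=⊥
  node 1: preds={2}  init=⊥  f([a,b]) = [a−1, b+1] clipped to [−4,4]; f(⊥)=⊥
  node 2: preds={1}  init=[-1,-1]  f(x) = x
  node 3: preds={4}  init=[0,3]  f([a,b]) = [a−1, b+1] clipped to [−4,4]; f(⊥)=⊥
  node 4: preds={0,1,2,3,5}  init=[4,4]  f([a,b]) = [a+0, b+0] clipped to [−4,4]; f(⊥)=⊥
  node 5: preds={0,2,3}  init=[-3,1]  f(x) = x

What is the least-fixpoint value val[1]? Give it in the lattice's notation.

Iteration log — 34 steps:
  step 1. node 0  ⊔preds=[-3,4]  new=[-4,4]  old=[-4,3]  +wl: 
  step 2. node 1  ⊔preds=[-1,-1]  new=[-2,0]  old=⊥  +wl: 0
  step 3. node 2  ⊔preds=[-2,0]  new=[-2,0]  old=[-1,-1]  +wl: 1
  step 4. node 3  ⊔preds=[4,4]  new=[0,4]  old=[0,3]  +wl: 
  step 5. node 4  ⊔preds=[-4,4]  new=[-4,4]  old=[4,4]  +wl: 3
  step 6. node 5  ⊔preds=[-4,4]  new=[-4,4]  old=[-3,1]  +wl: 4
  step 7. node 0  ⊔preds=[-4,4]  new=[-4,4]  stable
  step 8. node 1  ⊔preds=[-2,0]  new=[-3,1]  old=[-2,0]  +wl: 0,2
  step 9. node 3  ⊔preds=[-4,4]  new=[-4,4]  old=[0,4]  +wl: 5
  step 10. node 4  ⊔preds=[-4,4]  new=[-4,4]  stable
  step 11. node 0  ⊔preds=[-4,4]  new=[-4,4]  stable
  step 12. node 2  ⊔preds=[-3,1]  new=[-3,1]  old=[-2,0]  +wl: 0,1,4
  step 13. node 5  ⊔preds=[-4,4]  new=[-4,4]  stable
  step 14. node 0  ⊔preds=[-4,4]  new=[-4,4]  stable
  step 15. node 1  ⊔preds=[-3,1]  new=[-4,2]  old=[-3,1]  +wl: 0,2
  step 16. node 4  ⊔preds=[-4,4]  new=[-4,4]  stable
  step 17. node 0  ⊔preds=[-4,4]  new=[-4,4]  stable
  step 18. node 2  ⊔preds=[-4,2]  new=[-4,2]  old=[-3,1]  +wl: 0,1,4,5
  step 19. node 0  ⊔preds=[-4,4]  new=[-4,4]  stable
  step 20. node 1  ⊔preds=[-4,2]  new=[-4,3]  old=[-4,2]  +wl: 0,2
  step 21. node 4  ⊔preds=[-4,4]  new=[-4,4]  stable
  step 22. node 5  ⊔preds=[-4,4]  new=[-4,4]  stable
  step 23. node 0  ⊔preds=[-4,4]  new=[-4,4]  stable
  step 24. node 2  ⊔preds=[-4,3]  new=[-4,3]  old=[-4,2]  +wl: 0,1,4,5
  step 25. node 0  ⊔preds=[-4,4]  new=[-4,4]  stable
  step 26. node 1  ⊔preds=[-4,3]  new=[-4,4]  old=[-4,3]  +wl: 0,2
  step 27. node 4  ⊔preds=[-4,4]  new=[-4,4]  stable
  step 28. node 5  ⊔preds=[-4,4]  new=[-4,4]  stable
  step 29. node 0  ⊔preds=[-4,4]  new=[-4,4]  stable
  step 30. node 2  ⊔preds=[-4,4]  new=[-4,4]  old=[-4,3]  +wl: 0,1,4,5
  step 31. node 0  ⊔preds=[-4,4]  new=[-4,4]  stable
  step 32. node 1  ⊔preds=[-4,4]  new=[-4,4]  stable
  step 33. node 4  ⊔preds=[-4,4]  new=[-4,4]  stable
  step 34. node 5  ⊔preds=[-4,4]  new=[-4,4]  stable

Least fixpoint reached:
  node 0: [-4,4]
  node 1: [-4,4]
  node 2: [-4,4]
  node 3: [-4,4]
  node 4: [-4,4]
  node 5: [-4,4]

[-4,4]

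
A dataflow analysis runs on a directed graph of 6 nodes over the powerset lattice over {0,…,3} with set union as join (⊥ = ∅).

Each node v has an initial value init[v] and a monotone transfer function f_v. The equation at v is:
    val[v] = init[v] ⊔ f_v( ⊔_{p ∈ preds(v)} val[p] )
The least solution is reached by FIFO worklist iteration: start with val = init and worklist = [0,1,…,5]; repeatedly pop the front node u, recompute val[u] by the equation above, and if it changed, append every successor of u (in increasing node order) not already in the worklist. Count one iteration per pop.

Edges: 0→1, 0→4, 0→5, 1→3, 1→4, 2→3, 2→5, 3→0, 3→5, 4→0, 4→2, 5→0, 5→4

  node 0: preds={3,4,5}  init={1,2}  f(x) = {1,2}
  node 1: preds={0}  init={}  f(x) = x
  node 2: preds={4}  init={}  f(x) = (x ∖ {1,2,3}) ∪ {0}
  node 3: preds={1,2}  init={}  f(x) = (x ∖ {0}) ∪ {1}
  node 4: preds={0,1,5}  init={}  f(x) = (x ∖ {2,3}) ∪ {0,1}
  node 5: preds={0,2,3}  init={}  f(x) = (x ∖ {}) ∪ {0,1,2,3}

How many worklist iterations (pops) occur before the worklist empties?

Worklist (9 pops):
  #1 pop 0: in={} → {1,2} (no change)
  #2 pop 1: in={1,2} → {1,2} (was {}); enqueue []
  #3 pop 2: in={} → {0} (was {}); enqueue []
  #4 pop 3: in={0,1,2} → {1,2} (was {}); enqueue [0]
  #5 pop 4: in={1,2} → {0,1} (was {}); enqueue [2]
  #6 pop 5: in={0,1,2} → {0,1,2,3} (was {}); enqueue [4]
  #7 pop 0: in={0,1,2,3} → {1,2} (no change)
  #8 pop 2: in={0,1} → {0} (no change)
  #9 pop 4: in={0,1,2,3} → {0,1} (no change)

Fixpoint:
  val[0] = {1,2}
  val[1] = {1,2}
  val[2] = {0}
  val[3] = {1,2}
  val[4] = {0,1}
  val[5] = {0,1,2,3}

9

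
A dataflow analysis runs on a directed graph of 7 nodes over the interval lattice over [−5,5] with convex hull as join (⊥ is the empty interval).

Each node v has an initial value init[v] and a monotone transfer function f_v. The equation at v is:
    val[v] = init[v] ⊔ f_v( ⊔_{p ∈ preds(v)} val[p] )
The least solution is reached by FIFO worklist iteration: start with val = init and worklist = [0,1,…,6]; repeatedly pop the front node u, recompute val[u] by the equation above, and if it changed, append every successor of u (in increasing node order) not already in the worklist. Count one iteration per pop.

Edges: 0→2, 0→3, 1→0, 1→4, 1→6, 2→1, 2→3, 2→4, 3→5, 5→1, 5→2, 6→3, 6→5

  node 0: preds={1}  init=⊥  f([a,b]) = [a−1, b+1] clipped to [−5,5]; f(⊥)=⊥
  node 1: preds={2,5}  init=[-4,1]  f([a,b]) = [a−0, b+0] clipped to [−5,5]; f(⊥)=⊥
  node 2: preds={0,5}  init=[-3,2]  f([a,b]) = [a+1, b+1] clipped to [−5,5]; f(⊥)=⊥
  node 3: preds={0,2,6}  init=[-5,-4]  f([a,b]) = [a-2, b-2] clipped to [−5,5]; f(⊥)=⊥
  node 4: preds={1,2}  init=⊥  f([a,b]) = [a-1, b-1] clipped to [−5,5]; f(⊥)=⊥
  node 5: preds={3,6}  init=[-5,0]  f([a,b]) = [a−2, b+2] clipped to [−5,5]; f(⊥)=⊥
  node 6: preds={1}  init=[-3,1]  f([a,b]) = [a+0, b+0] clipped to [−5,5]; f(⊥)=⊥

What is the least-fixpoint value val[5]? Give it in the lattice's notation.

[-5,5]

Trace (31 dequeues):
  [1] u=0 | in [-4,1] | out [-5,2] | prev ⊥ | push {}
  [2] u=1 | in [-5,2] | out [-5,2] | prev [-4,1] | push {0}
  [3] u=2 | in [-5,2] | out [-4,3] | prev [-3,2] | push {1}
  [4] u=3 | in [-5,3] | out [-5,1] | prev [-5,-4] | push {}
  [5] u=4 | in [-5,3] | out [-5,2] | prev ⊥ | push {}
  [6] u=5 | in [-5,1] | out [-5,3] | prev [-5,0] | push {2}
  [7] u=6 | in [-5,2] | out [-5,2] | prev [-3,1] | push {3,5}
  [8] u=0 | in [-5,2] | out [-5,3] | prev [-5,2] | push {}
  [9] u=1 | in [-5,3] | out [-5,3] | prev [-5,2] | push {0,4,6}
  [10] u=2 | in [-5,3] | out [-4,4] | prev [-4,3] | push {1}
  [11] u=3 | in [-5,4] | out [-5,2] | prev [-5,1] | push {}
  [12] u=5 | in [-5,2] | out [-5,4] | prev [-5,3] | push {2}
  [13] u=0 | in [-5,3] | out [-5,4] | prev [-5,3] | push {3}
  [14] u=4 | in [-5,4] | out [-5,3] | prev [-5,2] | push {}
  [15] u=6 | in [-5,3] | out [-5,3] | prev [-5,2] | push {5}
  [16] u=1 | in [-5,4] | out [-5,4] | prev [-5,3] | push {0,4,6}
  [17] u=2 | in [-5,4] | out [-4,5] | prev [-4,4] | push {1}
  [18] u=3 | in [-5,5] | out [-5,3] | prev [-5,2] | push {}
  [19] u=5 | in [-5,3] | out [-5,5] | prev [-5,4] | push {2}
  [20] u=0 | in [-5,4] | out [-5,5] | prev [-5,4] | push {3}
  [21] u=4 | in [-5,5] | out [-5,4] | prev [-5,3] | push {}
  [22] u=6 | in [-5,4] | out [-5,4] | prev [-5,3] | push {5}
  [23] u=1 | in [-5,5] | out [-5,5] | prev [-5,4] | push {0,4,6}
  [24] u=2 | in [-5,5] | out [-4,5] | ==
  [25] u=3 | in [-5,5] | out [-5,3] | ==
  [26] u=5 | in [-5,4] | out [-5,5] | ==
  [27] u=0 | in [-5,5] | out [-5,5] | ==
  [28] u=4 | in [-5,5] | out [-5,4] | ==
  [29] u=6 | in [-5,5] | out [-5,5] | prev [-5,4] | push {3,5}
  [30] u=3 | in [-5,5] | out [-5,3] | ==
  [31] u=5 | in [-5,5] | out [-5,5] | ==

Converged values:
  [0] [-5,5]
  [1] [-5,5]
  [2] [-4,5]
  [3] [-5,3]
  [4] [-5,4]
  [5] [-5,5]
  [6] [-5,5]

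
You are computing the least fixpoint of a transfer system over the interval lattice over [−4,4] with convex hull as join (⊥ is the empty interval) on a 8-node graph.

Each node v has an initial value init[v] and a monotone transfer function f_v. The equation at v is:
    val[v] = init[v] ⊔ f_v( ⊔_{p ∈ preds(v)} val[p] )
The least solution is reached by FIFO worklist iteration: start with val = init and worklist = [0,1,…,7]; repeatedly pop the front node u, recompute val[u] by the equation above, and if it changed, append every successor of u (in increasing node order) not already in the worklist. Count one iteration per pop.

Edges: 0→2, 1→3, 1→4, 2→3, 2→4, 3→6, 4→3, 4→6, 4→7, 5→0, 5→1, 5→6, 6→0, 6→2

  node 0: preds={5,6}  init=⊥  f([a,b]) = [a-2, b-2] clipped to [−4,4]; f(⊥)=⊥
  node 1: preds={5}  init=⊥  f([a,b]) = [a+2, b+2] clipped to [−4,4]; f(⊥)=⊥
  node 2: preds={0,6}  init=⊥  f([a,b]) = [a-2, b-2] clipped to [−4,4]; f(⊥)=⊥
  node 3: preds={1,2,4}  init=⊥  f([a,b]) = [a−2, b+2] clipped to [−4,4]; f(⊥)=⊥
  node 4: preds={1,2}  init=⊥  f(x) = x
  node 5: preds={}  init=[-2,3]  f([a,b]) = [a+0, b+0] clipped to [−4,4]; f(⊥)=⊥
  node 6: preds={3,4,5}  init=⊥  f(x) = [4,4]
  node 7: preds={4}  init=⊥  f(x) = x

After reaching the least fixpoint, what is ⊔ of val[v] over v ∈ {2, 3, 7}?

Trace (13 dequeues):
  [1] u=0 | in [-2,3] | out [-4,1] | prev ⊥ | push {}
  [2] u=1 | in [-2,3] | out [0,4] | prev ⊥ | push {}
  [3] u=2 | in [-4,1] | out [-4,-1] | prev ⊥ | push {}
  [4] u=3 | in [-4,4] | out [-4,4] | prev ⊥ | push {}
  [5] u=4 | in [-4,4] | out [-4,4] | prev ⊥ | push {3}
  [6] u=5 | in ⊥ | out [-2,3] | ==
  [7] u=6 | in [-4,4] | out [4,4] | prev ⊥ | push {0,2}
  [8] u=7 | in [-4,4] | out [-4,4] | prev ⊥ | push {}
  [9] u=3 | in [-4,4] | out [-4,4] | ==
  [10] u=0 | in [-2,4] | out [-4,2] | prev [-4,1] | push {}
  [11] u=2 | in [-4,4] | out [-4,2] | prev [-4,-1] | push {3,4}
  [12] u=3 | in [-4,4] | out [-4,4] | ==
  [13] u=4 | in [-4,4] | out [-4,4] | ==

Converged values:
  [0] [-4,2]
  [1] [0,4]
  [2] [-4,2]
  [3] [-4,4]
  [4] [-4,4]
  [5] [-2,3]
  [6] [4,4]
  [7] [-4,4]

[-4,4]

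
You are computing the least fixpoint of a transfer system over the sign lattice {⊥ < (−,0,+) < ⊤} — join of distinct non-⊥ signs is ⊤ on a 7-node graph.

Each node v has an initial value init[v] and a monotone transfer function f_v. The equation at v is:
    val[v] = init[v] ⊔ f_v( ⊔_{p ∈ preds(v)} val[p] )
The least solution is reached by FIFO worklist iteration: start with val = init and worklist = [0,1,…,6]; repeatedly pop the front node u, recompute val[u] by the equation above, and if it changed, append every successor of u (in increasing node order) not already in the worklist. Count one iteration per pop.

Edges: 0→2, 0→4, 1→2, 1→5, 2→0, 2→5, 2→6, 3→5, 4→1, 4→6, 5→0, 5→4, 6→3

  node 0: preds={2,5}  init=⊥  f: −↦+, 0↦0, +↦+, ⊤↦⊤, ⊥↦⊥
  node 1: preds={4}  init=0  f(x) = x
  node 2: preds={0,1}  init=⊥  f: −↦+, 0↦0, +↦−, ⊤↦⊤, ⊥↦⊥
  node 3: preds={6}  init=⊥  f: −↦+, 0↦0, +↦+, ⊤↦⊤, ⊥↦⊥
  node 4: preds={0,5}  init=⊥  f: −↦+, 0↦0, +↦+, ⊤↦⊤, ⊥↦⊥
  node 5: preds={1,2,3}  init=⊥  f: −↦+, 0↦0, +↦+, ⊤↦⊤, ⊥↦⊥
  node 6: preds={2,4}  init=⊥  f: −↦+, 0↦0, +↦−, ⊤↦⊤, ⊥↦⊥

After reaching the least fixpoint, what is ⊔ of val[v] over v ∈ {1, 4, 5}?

0

Trace (14 dequeues):
  [1] u=0 | in ⊥ | out ⊥ | ==
  [2] u=1 | in ⊥ | out 0 | ==
  [3] u=2 | in 0 | out 0 | prev ⊥ | push {0}
  [4] u=3 | in ⊥ | out ⊥ | ==
  [5] u=4 | in ⊥ | out ⊥ | ==
  [6] u=5 | in 0 | out 0 | prev ⊥ | push {4}
  [7] u=6 | in 0 | out 0 | prev ⊥ | push {3}
  [8] u=0 | in 0 | out 0 | prev ⊥ | push {2}
  [9] u=4 | in 0 | out 0 | prev ⊥ | push {1,6}
  [10] u=3 | in 0 | out 0 | prev ⊥ | push {5}
  [11] u=2 | in 0 | out 0 | ==
  [12] u=1 | in 0 | out 0 | ==
  [13] u=6 | in 0 | out 0 | ==
  [14] u=5 | in 0 | out 0 | ==

Converged values:
  [0] 0
  [1] 0
  [2] 0
  [3] 0
  [4] 0
  [5] 0
  [6] 0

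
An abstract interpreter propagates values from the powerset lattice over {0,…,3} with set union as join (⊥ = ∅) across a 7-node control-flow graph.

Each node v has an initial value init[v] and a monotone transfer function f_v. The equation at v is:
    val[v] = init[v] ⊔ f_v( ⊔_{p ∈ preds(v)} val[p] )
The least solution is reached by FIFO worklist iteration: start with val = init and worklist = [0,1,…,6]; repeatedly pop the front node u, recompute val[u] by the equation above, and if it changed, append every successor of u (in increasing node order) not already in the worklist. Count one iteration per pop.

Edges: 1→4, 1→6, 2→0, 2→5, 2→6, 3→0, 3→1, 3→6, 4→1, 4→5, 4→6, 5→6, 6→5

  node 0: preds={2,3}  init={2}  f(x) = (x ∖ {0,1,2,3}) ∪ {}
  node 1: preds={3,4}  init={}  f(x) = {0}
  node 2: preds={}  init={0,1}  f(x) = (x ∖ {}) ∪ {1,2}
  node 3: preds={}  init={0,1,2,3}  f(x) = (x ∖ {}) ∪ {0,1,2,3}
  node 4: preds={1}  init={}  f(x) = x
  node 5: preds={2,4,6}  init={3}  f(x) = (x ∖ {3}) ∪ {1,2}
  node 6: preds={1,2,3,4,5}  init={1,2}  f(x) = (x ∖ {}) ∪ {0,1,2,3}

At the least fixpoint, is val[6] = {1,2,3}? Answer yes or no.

Trace (10 dequeues):
  [1] u=0 | in {0,1,2,3} | out {2} | ==
  [2] u=1 | in {0,1,2,3} | out {0} | prev {} | push {}
  [3] u=2 | in {} | out {0,1,2} | prev {0,1} | push {0}
  [4] u=3 | in {} | out {0,1,2,3} | ==
  [5] u=4 | in {0} | out {0} | prev {} | push {1}
  [6] u=5 | in {0,1,2} | out {0,1,2,3} | prev {3} | push {}
  [7] u=6 | in {0,1,2,3} | out {0,1,2,3} | prev {1,2} | push {5}
  [8] u=0 | in {0,1,2,3} | out {2} | ==
  [9] u=1 | in {0,1,2,3} | out {0} | ==
  [10] u=5 | in {0,1,2,3} | out {0,1,2,3} | ==

Converged values:
  [0] {2}
  [1] {0}
  [2] {0,1,2}
  [3] {0,1,2,3}
  [4] {0}
  [5] {0,1,2,3}
  [6] {0,1,2,3}

no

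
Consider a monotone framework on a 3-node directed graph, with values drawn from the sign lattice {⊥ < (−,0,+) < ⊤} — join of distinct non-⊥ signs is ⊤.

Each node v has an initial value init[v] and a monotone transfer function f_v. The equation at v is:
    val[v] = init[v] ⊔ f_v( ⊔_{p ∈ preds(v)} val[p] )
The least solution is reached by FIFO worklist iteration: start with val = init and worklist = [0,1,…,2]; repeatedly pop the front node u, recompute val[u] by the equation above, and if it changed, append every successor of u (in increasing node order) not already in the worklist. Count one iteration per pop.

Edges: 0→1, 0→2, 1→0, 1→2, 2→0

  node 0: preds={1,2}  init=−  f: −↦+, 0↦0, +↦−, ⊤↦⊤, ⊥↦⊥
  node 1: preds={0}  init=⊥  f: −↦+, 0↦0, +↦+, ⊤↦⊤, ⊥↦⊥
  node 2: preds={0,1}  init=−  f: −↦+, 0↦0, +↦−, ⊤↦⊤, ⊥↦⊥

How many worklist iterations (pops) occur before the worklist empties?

Trace (4 dequeues):
  [1] u=0 | in − | out ⊤ | prev − | push {}
  [2] u=1 | in ⊤ | out ⊤ | prev ⊥ | push {0}
  [3] u=2 | in ⊤ | out ⊤ | prev − | push {}
  [4] u=0 | in ⊤ | out ⊤ | ==

Converged values:
  [0] ⊤
  [1] ⊤
  [2] ⊤

4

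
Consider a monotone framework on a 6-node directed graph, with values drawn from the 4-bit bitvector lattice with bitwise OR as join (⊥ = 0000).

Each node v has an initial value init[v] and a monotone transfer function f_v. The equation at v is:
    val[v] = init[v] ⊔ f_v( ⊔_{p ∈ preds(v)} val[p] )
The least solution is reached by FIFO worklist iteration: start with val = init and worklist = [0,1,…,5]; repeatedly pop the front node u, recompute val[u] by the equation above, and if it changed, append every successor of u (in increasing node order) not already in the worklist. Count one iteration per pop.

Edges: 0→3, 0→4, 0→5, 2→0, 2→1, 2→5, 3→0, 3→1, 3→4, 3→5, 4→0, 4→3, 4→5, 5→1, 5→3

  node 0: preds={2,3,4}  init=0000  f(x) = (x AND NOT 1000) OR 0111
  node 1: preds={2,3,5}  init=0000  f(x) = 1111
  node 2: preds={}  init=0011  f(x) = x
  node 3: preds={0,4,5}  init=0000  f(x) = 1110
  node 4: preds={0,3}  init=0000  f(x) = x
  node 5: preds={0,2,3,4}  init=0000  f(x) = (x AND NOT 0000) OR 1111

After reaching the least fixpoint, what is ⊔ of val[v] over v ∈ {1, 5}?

Worklist (9 pops):
  #1 pop 0: in=0011 → 0111 (was 0000); enqueue []
  #2 pop 1: in=0011 → 1111 (was 0000); enqueue []
  #3 pop 2: in=0000 → 0011 (no change)
  #4 pop 3: in=0111 → 1110 (was 0000); enqueue [0,1]
  #5 pop 4: in=1111 → 1111 (was 0000); enqueue [3]
  #6 pop 5: in=1111 → 1111 (was 0000); enqueue []
  #7 pop 0: in=1111 → 0111 (no change)
  #8 pop 1: in=1111 → 1111 (no change)
  #9 pop 3: in=1111 → 1110 (no change)

Fixpoint:
  val[0] = 0111
  val[1] = 1111
  val[2] = 0011
  val[3] = 1110
  val[4] = 1111
  val[5] = 1111

1111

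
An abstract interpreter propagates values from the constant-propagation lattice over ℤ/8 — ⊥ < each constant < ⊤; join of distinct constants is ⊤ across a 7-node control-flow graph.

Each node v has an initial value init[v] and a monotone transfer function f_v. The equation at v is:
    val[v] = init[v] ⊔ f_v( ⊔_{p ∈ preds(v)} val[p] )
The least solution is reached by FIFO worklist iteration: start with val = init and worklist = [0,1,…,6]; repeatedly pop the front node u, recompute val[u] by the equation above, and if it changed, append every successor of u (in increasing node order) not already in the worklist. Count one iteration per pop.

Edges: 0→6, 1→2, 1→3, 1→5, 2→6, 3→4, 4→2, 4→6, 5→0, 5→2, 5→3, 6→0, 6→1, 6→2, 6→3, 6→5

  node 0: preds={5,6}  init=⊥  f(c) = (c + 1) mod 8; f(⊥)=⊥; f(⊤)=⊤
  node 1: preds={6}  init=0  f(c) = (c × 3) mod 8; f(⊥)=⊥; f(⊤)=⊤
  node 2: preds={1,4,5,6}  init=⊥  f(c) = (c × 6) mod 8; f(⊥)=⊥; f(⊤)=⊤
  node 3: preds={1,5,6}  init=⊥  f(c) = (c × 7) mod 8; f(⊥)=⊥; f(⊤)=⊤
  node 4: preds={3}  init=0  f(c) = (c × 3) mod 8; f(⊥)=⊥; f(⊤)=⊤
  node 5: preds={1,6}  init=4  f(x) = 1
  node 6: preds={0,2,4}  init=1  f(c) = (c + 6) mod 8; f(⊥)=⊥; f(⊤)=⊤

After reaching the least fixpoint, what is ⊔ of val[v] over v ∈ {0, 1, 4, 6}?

⊤

Worklist (12 pops):
  #1 pop 0: in=⊤ → ⊤ (was ⊥); enqueue []
  #2 pop 1: in=1 → ⊤ (was 0); enqueue []
  #3 pop 2: in=⊤ → ⊤ (was ⊥); enqueue []
  #4 pop 3: in=⊤ → ⊤ (was ⊥); enqueue []
  #5 pop 4: in=⊤ → ⊤ (was 0); enqueue [2]
  #6 pop 5: in=⊤ → ⊤ (was 4); enqueue [0,3]
  #7 pop 6: in=⊤ → ⊤ (was 1); enqueue [1,5]
  #8 pop 2: in=⊤ → ⊤ (no change)
  #9 pop 0: in=⊤ → ⊤ (no change)
  #10 pop 3: in=⊤ → ⊤ (no change)
  #11 pop 1: in=⊤ → ⊤ (no change)
  #12 pop 5: in=⊤ → ⊤ (no change)

Fixpoint:
  val[0] = ⊤
  val[1] = ⊤
  val[2] = ⊤
  val[3] = ⊤
  val[4] = ⊤
  val[5] = ⊤
  val[6] = ⊤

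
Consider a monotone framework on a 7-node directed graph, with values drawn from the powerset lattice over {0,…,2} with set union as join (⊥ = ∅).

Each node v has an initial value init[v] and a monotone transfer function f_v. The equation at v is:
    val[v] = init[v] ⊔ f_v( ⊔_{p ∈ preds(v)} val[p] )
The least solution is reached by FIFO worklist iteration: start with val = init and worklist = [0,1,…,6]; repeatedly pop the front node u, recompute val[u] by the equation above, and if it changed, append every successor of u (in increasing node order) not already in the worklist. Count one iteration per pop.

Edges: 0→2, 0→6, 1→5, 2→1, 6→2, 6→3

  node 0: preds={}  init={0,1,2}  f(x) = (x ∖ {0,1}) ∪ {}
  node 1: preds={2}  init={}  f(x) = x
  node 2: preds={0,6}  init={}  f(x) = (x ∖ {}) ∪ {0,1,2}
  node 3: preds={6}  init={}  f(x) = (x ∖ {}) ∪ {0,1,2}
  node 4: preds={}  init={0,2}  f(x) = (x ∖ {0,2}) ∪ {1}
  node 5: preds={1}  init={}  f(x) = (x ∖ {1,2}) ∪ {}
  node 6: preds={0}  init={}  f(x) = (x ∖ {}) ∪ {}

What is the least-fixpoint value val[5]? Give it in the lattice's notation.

Trace (11 dequeues):
  [1] u=0 | in {} | out {0,1,2} | ==
  [2] u=1 | in {} | out {} | ==
  [3] u=2 | in {0,1,2} | out {0,1,2} | prev {} | push {1}
  [4] u=3 | in {} | out {0,1,2} | prev {} | push {}
  [5] u=4 | in {} | out {0,1,2} | prev {0,2} | push {}
  [6] u=5 | in {} | out {} | ==
  [7] u=6 | in {0,1,2} | out {0,1,2} | prev {} | push {2,3}
  [8] u=1 | in {0,1,2} | out {0,1,2} | prev {} | push {5}
  [9] u=2 | in {0,1,2} | out {0,1,2} | ==
  [10] u=3 | in {0,1,2} | out {0,1,2} | ==
  [11] u=5 | in {0,1,2} | out {0} | prev {} | push {}

Converged values:
  [0] {0,1,2}
  [1] {0,1,2}
  [2] {0,1,2}
  [3] {0,1,2}
  [4] {0,1,2}
  [5] {0}
  [6] {0,1,2}

{0}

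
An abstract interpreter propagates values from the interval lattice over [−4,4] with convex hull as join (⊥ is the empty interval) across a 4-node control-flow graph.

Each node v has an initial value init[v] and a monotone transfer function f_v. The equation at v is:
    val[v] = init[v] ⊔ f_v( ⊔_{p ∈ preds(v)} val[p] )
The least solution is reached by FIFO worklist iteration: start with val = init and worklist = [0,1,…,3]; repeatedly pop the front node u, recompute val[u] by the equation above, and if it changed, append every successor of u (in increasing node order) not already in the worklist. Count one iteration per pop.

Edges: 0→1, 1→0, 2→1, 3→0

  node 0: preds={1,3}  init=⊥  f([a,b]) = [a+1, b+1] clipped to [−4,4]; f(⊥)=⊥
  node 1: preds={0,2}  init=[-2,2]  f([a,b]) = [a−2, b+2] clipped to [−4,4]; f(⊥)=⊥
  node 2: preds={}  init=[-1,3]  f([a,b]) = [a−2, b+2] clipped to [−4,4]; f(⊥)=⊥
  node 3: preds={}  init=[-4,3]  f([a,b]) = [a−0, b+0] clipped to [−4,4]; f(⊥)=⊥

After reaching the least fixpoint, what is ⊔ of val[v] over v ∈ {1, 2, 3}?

Worklist (5 pops):
  #1 pop 0: in=[-4,3] → [-3,4] (was ⊥); enqueue []
  #2 pop 1: in=[-3,4] → [-4,4] (was [-2,2]); enqueue [0]
  #3 pop 2: in=⊥ → [-1,3] (no change)
  #4 pop 3: in=⊥ → [-4,3] (no change)
  #5 pop 0: in=[-4,4] → [-3,4] (no change)

Fixpoint:
  val[0] = [-3,4]
  val[1] = [-4,4]
  val[2] = [-1,3]
  val[3] = [-4,3]

[-4,4]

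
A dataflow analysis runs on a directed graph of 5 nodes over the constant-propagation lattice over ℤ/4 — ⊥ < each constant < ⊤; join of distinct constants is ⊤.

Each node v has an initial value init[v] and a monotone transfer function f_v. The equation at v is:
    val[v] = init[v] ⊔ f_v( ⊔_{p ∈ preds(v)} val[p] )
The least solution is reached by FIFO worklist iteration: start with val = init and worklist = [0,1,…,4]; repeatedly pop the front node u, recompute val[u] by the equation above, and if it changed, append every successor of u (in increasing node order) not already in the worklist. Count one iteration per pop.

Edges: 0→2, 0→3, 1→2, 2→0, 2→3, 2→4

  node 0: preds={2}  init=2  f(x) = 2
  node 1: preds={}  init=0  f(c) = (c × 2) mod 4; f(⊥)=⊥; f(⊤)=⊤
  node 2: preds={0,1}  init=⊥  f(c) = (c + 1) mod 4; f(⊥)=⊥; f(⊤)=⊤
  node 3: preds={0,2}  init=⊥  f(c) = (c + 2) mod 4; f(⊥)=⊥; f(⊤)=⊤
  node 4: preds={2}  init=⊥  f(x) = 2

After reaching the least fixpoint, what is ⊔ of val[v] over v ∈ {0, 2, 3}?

⊤

Trace (6 dequeues):
  [1] u=0 | in ⊥ | out 2 | ==
  [2] u=1 | in ⊥ | out 0 | ==
  [3] u=2 | in ⊤ | out ⊤ | prev ⊥ | push {0}
  [4] u=3 | in ⊤ | out ⊤ | prev ⊥ | push {}
  [5] u=4 | in ⊤ | out 2 | prev ⊥ | push {}
  [6] u=0 | in ⊤ | out 2 | ==

Converged values:
  [0] 2
  [1] 0
  [2] ⊤
  [3] ⊤
  [4] 2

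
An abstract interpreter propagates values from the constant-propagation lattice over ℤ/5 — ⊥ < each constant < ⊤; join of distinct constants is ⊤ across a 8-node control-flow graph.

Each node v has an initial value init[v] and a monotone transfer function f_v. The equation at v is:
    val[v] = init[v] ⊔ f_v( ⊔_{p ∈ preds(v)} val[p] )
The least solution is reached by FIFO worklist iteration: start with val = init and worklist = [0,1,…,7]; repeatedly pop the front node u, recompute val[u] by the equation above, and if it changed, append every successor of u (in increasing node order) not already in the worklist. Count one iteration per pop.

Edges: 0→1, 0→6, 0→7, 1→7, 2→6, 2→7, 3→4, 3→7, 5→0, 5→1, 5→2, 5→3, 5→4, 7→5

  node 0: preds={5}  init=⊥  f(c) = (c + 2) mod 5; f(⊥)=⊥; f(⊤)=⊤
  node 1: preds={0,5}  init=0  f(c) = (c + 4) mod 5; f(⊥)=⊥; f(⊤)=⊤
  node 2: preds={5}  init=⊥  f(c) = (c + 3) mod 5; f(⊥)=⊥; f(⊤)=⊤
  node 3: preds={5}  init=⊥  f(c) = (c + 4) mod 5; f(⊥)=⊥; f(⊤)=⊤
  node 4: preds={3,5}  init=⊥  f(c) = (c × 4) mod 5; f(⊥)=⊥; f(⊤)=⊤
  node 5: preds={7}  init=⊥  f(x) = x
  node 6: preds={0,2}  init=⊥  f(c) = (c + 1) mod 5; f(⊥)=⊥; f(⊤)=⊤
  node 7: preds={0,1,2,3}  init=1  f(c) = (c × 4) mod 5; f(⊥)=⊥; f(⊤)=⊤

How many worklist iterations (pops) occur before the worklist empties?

23

Worklist (23 pops):
  #1 pop 0: in=⊥ → ⊥ (no change)
  #2 pop 1: in=⊥ → 0 (no change)
  #3 pop 2: in=⊥ → ⊥ (no change)
  #4 pop 3: in=⊥ → ⊥ (no change)
  #5 pop 4: in=⊥ → ⊥ (no change)
  #6 pop 5: in=1 → 1 (was ⊥); enqueue [0,1,2,3,4]
  #7 pop 6: in=⊥ → ⊥ (no change)
  #8 pop 7: in=0 → ⊤ (was 1); enqueue [5]
  #9 pop 0: in=1 → 3 (was ⊥); enqueue [6,7]
  #10 pop 1: in=⊤ → ⊤ (was 0); enqueue []
  #11 pop 2: in=1 → 4 (was ⊥); enqueue []
  #12 pop 3: in=1 → 0 (was ⊥); enqueue []
  #13 pop 4: in=⊤ → ⊤ (was ⊥); enqueue []
  #14 pop 5: in=⊤ → ⊤ (was 1); enqueue [0,1,2,3,4]
  #15 pop 6: in=⊤ → ⊤ (was ⊥); enqueue []
  #16 pop 7: in=⊤ → ⊤ (no change)
  #17 pop 0: in=⊤ → ⊤ (was 3); enqueue [6,7]
  #18 pop 1: in=⊤ → ⊤ (no change)
  #19 pop 2: in=⊤ → ⊤ (was 4); enqueue []
  #20 pop 3: in=⊤ → ⊤ (was 0); enqueue []
  #21 pop 4: in=⊤ → ⊤ (no change)
  #22 pop 6: in=⊤ → ⊤ (no change)
  #23 pop 7: in=⊤ → ⊤ (no change)

Fixpoint:
  val[0] = ⊤
  val[1] = ⊤
  val[2] = ⊤
  val[3] = ⊤
  val[4] = ⊤
  val[5] = ⊤
  val[6] = ⊤
  val[7] = ⊤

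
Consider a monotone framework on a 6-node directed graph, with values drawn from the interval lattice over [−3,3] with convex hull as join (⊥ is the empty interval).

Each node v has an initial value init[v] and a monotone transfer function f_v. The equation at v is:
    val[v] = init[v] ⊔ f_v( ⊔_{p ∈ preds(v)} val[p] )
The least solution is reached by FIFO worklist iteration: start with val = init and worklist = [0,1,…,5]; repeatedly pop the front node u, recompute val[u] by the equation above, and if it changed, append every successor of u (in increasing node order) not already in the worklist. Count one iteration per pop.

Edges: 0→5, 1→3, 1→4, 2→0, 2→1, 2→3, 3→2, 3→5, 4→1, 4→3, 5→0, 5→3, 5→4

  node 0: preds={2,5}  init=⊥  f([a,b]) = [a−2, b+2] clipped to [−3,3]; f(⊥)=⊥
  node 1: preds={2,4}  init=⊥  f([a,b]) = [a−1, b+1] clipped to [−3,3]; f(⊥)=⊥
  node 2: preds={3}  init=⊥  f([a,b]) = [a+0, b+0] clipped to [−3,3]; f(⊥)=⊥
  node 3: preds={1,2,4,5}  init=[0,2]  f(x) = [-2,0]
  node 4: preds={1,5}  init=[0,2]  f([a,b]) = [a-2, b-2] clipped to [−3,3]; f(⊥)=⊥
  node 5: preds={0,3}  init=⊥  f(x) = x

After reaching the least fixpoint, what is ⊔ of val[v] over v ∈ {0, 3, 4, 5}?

[-3,3]

Trace (16 dequeues):
  [1] u=0 | in ⊥ | out ⊥ | ==
  [2] u=1 | in [0,2] | out [-1,3] | prev ⊥ | push {}
  [3] u=2 | in [0,2] | out [0,2] | prev ⊥ | push {0,1}
  [4] u=3 | in [-1,3] | out [-2,2] | prev [0,2] | push {2}
  [5] u=4 | in [-1,3] | out [-3,2] | prev [0,2] | push {3}
  [6] u=5 | in [-2,2] | out [-2,2] | prev ⊥ | push {4}
  [7] u=0 | in [-2,2] | out [-3,3] | prev ⊥ | push {5}
  [8] u=1 | in [-3,2] | out [-3,3] | prev [-1,3] | push {}
  [9] u=2 | in [-2,2] | out [-2,2] | prev [0,2] | push {0,1}
  [10] u=3 | in [-3,3] | out [-2,2] | ==
  [11] u=4 | in [-3,3] | out [-3,2] | ==
  [12] u=5 | in [-3,3] | out [-3,3] | prev [-2,2] | push {3,4}
  [13] u=0 | in [-3,3] | out [-3,3] | ==
  [14] u=1 | in [-3,2] | out [-3,3] | ==
  [15] u=3 | in [-3,3] | out [-2,2] | ==
  [16] u=4 | in [-3,3] | out [-3,2] | ==

Converged values:
  [0] [-3,3]
  [1] [-3,3]
  [2] [-2,2]
  [3] [-2,2]
  [4] [-3,2]
  [5] [-3,3]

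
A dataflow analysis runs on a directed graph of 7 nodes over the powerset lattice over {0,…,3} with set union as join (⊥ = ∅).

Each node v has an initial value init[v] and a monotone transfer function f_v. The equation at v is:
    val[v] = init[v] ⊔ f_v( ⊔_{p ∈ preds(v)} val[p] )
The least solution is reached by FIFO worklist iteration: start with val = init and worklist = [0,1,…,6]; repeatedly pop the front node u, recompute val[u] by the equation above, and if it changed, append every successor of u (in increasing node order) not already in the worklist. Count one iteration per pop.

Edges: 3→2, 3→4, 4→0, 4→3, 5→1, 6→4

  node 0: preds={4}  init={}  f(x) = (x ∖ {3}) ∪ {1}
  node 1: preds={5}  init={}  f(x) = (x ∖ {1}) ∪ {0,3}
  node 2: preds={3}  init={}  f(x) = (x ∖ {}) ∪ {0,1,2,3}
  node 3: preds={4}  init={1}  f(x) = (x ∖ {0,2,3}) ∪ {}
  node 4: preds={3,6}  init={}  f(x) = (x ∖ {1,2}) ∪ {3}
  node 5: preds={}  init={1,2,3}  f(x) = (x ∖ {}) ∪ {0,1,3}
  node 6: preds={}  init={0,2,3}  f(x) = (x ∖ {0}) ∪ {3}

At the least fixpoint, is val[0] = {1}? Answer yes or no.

no

Iteration log — 10 steps:
  step 1. node 0  ⊔preds={}  new={1}  old={}  +wl: 
  step 2. node 1  ⊔preds={1,2,3}  new={0,2,3}  old={}  +wl: 
  step 3. node 2  ⊔preds={1}  new={0,1,2,3}  old={}  +wl: 
  step 4. node 3  ⊔preds={}  new={1}  stable
  step 5. node 4  ⊔preds={0,1,2,3}  new={0,3}  old={}  +wl: 0,3
  step 6. node 5  ⊔preds={}  new={0,1,2,3}  old={1,2,3}  +wl: 1
  step 7. node 6  ⊔preds={}  new={0,2,3}  stable
  step 8. node 0  ⊔preds={0,3}  new={0,1}  old={1}  +wl: 
  step 9. node 3  ⊔preds={0,3}  new={1}  stable
  step 10. node 1  ⊔preds={0,1,2,3}  new={0,2,3}  stable

Least fixpoint reached:
  node 0: {0,1}
  node 1: {0,2,3}
  node 2: {0,1,2,3}
  node 3: {1}
  node 4: {0,3}
  node 5: {0,1,2,3}
  node 6: {0,2,3}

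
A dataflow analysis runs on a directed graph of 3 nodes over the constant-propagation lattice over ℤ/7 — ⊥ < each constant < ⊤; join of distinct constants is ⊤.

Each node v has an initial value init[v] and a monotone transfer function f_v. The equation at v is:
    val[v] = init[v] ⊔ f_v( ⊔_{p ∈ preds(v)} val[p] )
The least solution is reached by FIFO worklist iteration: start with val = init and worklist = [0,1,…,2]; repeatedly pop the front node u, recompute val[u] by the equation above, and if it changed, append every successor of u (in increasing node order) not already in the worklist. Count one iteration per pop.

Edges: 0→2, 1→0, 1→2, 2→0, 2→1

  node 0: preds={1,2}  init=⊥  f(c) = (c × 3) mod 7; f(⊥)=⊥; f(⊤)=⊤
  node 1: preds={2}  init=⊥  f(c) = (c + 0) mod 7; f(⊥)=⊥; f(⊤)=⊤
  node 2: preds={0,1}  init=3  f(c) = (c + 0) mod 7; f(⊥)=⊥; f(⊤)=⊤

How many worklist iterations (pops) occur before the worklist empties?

Iteration log — 7 steps:
  step 1. node 0  ⊔preds=3  new=2  old=⊥  +wl: 
  step 2. node 1  ⊔preds=3  new=3  old=⊥  +wl: 0
  step 3. node 2  ⊔preds=⊤  new=⊤  old=3  +wl: 1
  step 4. node 0  ⊔preds=⊤  new=⊤  old=2  +wl: 2
  step 5. node 1  ⊔preds=⊤  new=⊤  old=3  +wl: 0
  step 6. node 2  ⊔preds=⊤  new=⊤  stable
  step 7. node 0  ⊔preds=⊤  new=⊤  stable

Least fixpoint reached:
  node 0: ⊤
  node 1: ⊤
  node 2: ⊤

7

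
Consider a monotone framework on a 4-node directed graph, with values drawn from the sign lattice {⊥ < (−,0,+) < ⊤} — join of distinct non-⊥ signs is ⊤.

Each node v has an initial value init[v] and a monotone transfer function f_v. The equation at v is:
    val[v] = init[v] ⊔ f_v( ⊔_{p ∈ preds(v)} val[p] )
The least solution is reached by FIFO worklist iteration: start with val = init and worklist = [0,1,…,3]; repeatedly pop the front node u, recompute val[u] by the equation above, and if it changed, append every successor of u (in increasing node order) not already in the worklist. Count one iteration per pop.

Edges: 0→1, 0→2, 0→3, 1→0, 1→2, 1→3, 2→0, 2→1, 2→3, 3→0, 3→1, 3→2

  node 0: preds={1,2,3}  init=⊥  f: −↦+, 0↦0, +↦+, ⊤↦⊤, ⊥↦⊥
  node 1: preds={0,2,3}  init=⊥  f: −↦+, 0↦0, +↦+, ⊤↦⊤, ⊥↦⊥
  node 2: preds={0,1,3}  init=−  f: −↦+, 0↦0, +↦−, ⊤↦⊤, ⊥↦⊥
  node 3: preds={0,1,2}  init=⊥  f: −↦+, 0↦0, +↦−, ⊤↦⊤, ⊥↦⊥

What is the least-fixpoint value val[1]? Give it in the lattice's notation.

⊤

Iteration log — 8 steps:
  step 1. node 0  ⊔preds=−  new=+  old=⊥  +wl: 
  step 2. node 1  ⊔preds=⊤  new=⊤  old=⊥  +wl: 0
  step 3. node 2  ⊔preds=⊤  new=⊤  old=−  +wl: 1
  step 4. node 3  ⊔preds=⊤  new=⊤  old=⊥  +wl: 2
  step 5. node 0  ⊔preds=⊤  new=⊤  old=+  +wl: 3
  step 6. node 1  ⊔preds=⊤  new=⊤  stable
  step 7. node 2  ⊔preds=⊤  new=⊤  stable
  step 8. node 3  ⊔preds=⊤  new=⊤  stable

Least fixpoint reached:
  node 0: ⊤
  node 1: ⊤
  node 2: ⊤
  node 3: ⊤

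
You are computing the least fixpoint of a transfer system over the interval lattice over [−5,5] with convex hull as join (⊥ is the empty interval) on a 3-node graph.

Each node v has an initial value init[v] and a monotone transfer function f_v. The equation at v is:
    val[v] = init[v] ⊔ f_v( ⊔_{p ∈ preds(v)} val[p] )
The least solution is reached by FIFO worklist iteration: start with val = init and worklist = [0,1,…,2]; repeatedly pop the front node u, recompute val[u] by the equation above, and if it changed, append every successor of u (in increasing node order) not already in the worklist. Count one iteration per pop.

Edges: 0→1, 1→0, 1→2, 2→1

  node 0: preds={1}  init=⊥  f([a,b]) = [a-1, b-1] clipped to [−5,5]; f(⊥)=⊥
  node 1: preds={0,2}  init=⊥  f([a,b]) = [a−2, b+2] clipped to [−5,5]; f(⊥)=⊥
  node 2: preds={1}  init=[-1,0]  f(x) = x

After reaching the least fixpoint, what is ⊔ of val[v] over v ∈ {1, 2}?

[-5,5]

Iteration log — 11 steps:
  step 1. node 0  ⊔preds=⊥  new=⊥  stable
  step 2. node 1  ⊔preds=[-1,0]  new=[-3,2]  old=⊥  +wl: 0
  step 3. node 2  ⊔preds=[-3,2]  new=[-3,2]  old=[-1,0]  +wl: 1
  step 4. node 0  ⊔preds=[-3,2]  new=[-4,1]  old=⊥  +wl: 
  step 5. node 1  ⊔preds=[-4,2]  new=[-5,4]  old=[-3,2]  +wl: 0,2
  step 6. node 0  ⊔preds=[-5,4]  new=[-5,3]  old=[-4,1]  +wl: 1
  step 7. node 2  ⊔preds=[-5,4]  new=[-5,4]  old=[-3,2]  +wl: 
  step 8. node 1  ⊔preds=[-5,4]  new=[-5,5]  old=[-5,4]  +wl: 0,2
  step 9. node 0  ⊔preds=[-5,5]  new=[-5,4]  old=[-5,3]  +wl: 1
  step 10. node 2  ⊔preds=[-5,5]  new=[-5,5]  old=[-5,4]  +wl: 
  step 11. node 1  ⊔preds=[-5,5]  new=[-5,5]  stable

Least fixpoint reached:
  node 0: [-5,4]
  node 1: [-5,5]
  node 2: [-5,5]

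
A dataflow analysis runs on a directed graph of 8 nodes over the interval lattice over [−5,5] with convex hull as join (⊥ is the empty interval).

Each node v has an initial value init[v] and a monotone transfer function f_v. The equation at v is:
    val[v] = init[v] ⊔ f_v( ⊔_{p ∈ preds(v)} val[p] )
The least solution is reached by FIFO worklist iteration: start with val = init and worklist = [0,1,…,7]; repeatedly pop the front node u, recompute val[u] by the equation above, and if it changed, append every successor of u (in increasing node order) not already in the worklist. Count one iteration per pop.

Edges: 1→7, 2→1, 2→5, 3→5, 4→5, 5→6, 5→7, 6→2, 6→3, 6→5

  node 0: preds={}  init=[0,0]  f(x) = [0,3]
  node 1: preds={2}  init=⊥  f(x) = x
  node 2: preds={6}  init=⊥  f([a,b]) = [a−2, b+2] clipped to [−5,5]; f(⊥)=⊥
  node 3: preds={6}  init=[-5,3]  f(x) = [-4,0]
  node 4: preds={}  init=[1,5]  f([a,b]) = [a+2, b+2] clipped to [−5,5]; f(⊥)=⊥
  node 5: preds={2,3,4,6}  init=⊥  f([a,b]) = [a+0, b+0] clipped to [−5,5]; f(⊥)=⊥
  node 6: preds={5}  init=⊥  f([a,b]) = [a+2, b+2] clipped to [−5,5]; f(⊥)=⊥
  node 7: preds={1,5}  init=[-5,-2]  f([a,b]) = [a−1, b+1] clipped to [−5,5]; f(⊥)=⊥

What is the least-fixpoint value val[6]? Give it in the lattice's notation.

[-3,5]

Iteration log — 13 steps:
  step 1. node 0  ⊔preds=⊥  new=[0,3]  old=[0,0]  +wl: 
  step 2. node 1  ⊔preds=⊥  new=⊥  stable
  step 3. node 2  ⊔preds=⊥  new=⊥  stable
  step 4. node 3  ⊔preds=⊥  new=[-5,3]  stable
  step 5. node 4  ⊔preds=⊥  new=[1,5]  stable
  step 6. node 5  ⊔preds=[-5,5]  new=[-5,5]  old=⊥  +wl: 
  step 7. node 6  ⊔preds=[-5,5]  new=[-3,5]  old=⊥  +wl: 2,3,5
  step 8. node 7  ⊔preds=[-5,5]  new=[-5,5]  old=[-5,-2]  +wl: 
  step 9. node 2  ⊔preds=[-3,5]  new=[-5,5]  old=⊥  +wl: 1
  step 10. node 3  ⊔preds=[-3,5]  new=[-5,3]  stable
  step 11. node 5  ⊔preds=[-5,5]  new=[-5,5]  stable
  step 12. node 1  ⊔preds=[-5,5]  new=[-5,5]  old=⊥  +wl: 7
  step 13. node 7  ⊔preds=[-5,5]  new=[-5,5]  stable

Least fixpoint reached:
  node 0: [0,3]
  node 1: [-5,5]
  node 2: [-5,5]
  node 3: [-5,3]
  node 4: [1,5]
  node 5: [-5,5]
  node 6: [-3,5]
  node 7: [-5,5]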